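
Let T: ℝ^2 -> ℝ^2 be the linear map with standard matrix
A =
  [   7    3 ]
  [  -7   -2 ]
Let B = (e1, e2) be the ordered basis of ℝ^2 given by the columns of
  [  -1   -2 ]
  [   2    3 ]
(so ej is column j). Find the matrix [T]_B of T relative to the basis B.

[[3, 1], [-1, 2]]

With P the matrix whose columns are e1, e2, [T]_B = P^(-1) A P.
Column by column: T(e1) = A e1 = <-1, 3>; its B-coordinates <3, -1> give column 1.
Continuing for each basis vector yields [T]_B = [[3, 1], [-1, 2]].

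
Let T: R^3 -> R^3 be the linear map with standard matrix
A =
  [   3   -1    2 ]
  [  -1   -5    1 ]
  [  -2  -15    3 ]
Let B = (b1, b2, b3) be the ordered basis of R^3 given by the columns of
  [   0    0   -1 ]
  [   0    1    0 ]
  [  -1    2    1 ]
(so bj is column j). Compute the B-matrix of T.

The j-th column of [T]_B is [T(bj)]_B.
T(b1) = A b1 = <-2, -1, -3> = 3b1 - b2 + 2b3, so column 1 is <3, -1, 2>.
Repeating for b2, b3 and assembling the columns gives [[3, 0, 0], [-1, -3, 2], [2, -3, 1]].

[[3, 0, 0], [-1, -3, 2], [2, -3, 1]]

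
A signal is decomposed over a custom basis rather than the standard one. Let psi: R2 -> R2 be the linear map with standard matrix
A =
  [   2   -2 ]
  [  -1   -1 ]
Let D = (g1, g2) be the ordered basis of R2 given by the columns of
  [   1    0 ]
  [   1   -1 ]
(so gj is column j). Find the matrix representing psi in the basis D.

[[0, 2], [2, 1]]

With P the matrix whose columns are g1, g2, [psi]_D = P^(-1) A P.
Column by column: psi(g1) = A g1 = [0, -2]; its D-coordinates [0, 2] give column 1.
Continuing for each basis vector yields [psi]_D = [[0, 2], [2, 1]].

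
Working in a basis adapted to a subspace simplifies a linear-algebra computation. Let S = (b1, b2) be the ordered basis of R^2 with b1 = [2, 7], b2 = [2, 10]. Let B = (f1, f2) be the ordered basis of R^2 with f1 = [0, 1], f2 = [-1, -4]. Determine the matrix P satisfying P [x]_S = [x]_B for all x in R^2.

[[-1, 2], [-2, -2]]

Let M have columns bj and N have columns fj. Then for every x, N [x]_B = x = M [x]_S, so P = N^(-1) M.
Since det N = 1, N^(-1) has integer entries; multiplying gives P = [[-1, 2], [-2, -2]].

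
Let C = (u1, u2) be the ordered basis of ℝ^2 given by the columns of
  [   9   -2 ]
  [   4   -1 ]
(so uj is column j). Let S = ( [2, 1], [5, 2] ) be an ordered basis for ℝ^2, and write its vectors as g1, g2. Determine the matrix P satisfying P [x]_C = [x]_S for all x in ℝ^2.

[[2, -1], [1, 0]]

Column j of P is [uj]_S, since P maps C-coordinates to S-coordinates.
Expressing u1 in S: u1 = 2g1 + g2, so column 1 of P is [2, 1].
Doing the same for each uj gives P = [[2, -1], [1, 0]].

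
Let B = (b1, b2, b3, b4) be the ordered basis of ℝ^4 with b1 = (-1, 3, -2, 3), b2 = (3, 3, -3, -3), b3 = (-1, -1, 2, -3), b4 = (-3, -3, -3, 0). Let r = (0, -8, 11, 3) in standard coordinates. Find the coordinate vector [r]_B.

Write r = c_1 b1 + ... + c_4 b4 and solve for the c_i.
Gaussian elimination on [M | r] yields c = (-2, -2, -1, -1).
Check: -2b1 - 2b2 - b3 - b4 = (0, -8, 11, 3).

(-2, -2, -1, -1)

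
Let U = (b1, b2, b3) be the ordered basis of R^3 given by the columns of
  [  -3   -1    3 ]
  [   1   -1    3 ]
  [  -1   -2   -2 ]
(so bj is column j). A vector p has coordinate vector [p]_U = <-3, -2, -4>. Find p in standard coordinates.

<-1, -13, 15>

By definition p = -3b1 - 2b2 - 4b3.
Summing componentwise gives <-1, -13, 15>.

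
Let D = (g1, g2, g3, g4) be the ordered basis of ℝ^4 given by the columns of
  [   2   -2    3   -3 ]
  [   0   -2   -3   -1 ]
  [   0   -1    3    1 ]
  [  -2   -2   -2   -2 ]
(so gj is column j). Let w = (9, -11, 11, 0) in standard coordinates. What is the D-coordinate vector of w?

We seek scalars with c_1 g1 + ... + c_4 g4 = w; equivalently solve M c = w where the columns of M are g1, ..., g4.
Row-reducing the augmented matrix [M | w] gives c = (-3, 0, 4, -1).
Check: -3g1 + 0·g2 + 4g3 - g4 = (9, -11, 11, 0).

(-3, 0, 4, -1)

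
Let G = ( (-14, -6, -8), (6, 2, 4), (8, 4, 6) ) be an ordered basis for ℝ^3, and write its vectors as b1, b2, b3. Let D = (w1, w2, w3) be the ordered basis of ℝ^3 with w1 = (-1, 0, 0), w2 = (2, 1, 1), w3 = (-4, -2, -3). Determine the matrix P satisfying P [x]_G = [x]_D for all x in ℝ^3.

[[2, -2, 0], [-2, -2, 0], [2, -2, -2]]

Column j of P is [bj]_D, since P maps G-coordinates to D-coordinates.
Expressing b1 in D: b1 = 2w1 - 2w2 + 2w3, so column 1 of P is (2, -2, 2).
Doing the same for each bj gives P = [[2, -2, 0], [-2, -2, 0], [2, -2, -2]].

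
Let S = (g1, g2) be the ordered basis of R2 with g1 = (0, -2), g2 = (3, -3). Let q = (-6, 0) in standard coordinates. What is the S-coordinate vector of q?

(3, -2)

Write q = c_1 g1 + c_2 g2 and solve for the c_i.
System: 0c_1 + 3c_2 = -6, -2c_1 - 3c_2 = 0; solving gives c_1 = 3, c_2 = -2.
Check: 3g1 - 2g2 = (-6, 0).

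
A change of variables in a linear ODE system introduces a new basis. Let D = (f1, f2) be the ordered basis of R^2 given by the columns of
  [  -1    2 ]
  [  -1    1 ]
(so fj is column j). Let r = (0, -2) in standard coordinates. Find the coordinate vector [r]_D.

[r]_D is the unique c with M c = r, where M has columns f1, f2.
System: -c_1 + 2c_2 = 0, -c_1 + c_2 = -2; solving gives c_1 = 4, c_2 = 2.
Check: 4f1 + 2f2 = (0, -2).

(4, 2)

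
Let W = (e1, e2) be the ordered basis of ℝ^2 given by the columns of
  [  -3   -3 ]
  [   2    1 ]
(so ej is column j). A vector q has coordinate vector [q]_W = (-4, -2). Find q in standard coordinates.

(18, -10)

The coordinates say q = -4e1 - 2e2; adding the scaled basis vectors gives (18, -10).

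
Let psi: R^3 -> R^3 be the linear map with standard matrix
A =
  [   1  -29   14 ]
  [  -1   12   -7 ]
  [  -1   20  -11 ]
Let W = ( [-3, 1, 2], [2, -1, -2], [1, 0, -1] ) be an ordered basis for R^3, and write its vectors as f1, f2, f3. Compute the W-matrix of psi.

With P the matrix whose columns are f1, ..., f3, [psi]_W = P^(-1) A P.
Column by column: psi(f1) = A f1 = [-4, 1, 1]; its W-coordinates [3, 2, 1] give column 1.
Continuing for each basis vector yields [psi]_W = [[3, -3, 3], [2, -3, -3], [1, 0, 2]].

[[3, -3, 3], [2, -3, -3], [1, 0, 2]]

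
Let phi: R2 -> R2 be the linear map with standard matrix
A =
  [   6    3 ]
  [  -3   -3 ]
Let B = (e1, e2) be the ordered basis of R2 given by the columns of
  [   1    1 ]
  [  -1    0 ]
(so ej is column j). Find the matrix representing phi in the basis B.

[[0, 3], [3, 3]]

Let P have columns e1, e2. Then [phi]_B = P^(-1) A P.
Here det P = 1, so P^(-1) is integer; computing A P first and then P^(-1)(A P) gives [[0, 3], [3, 3]].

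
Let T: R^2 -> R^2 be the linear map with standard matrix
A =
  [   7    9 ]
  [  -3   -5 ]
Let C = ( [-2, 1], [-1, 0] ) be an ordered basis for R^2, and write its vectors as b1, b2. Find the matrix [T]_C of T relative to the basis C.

[[1, 3], [3, 1]]

Let P have columns b1, b2. Then [T]_C = P^(-1) A P.
Here det P = 1, so P^(-1) is integer; computing A P first and then P^(-1)(A P) gives [[1, 3], [3, 1]].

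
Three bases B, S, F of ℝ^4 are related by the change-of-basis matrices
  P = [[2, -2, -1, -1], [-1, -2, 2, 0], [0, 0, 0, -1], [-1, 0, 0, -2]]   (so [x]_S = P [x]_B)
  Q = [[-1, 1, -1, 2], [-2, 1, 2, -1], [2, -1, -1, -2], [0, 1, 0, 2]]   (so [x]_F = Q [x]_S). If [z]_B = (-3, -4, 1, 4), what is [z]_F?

First [z]_S = P [z]_B = (-3, 13, -4, -5).
Then [z]_F = Q [z]_S = (10, 16, -5, 3).

(10, 16, -5, 3)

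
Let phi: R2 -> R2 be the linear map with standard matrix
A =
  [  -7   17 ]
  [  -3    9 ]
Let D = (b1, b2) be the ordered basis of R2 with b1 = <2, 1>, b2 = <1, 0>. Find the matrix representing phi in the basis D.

[[3, -3], [-3, -1]]

The j-th column of [phi]_D is [phi(bj)]_D.
phi(b1) = A b1 = <3, 3> = 3b1 - 3b2, so column 1 is <3, -3>.
Repeating for b2 and assembling the columns gives [[3, -3], [-3, -1]].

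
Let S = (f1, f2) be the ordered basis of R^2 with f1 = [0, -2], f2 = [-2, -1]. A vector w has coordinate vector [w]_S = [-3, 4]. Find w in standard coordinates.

[-8, 2]

w = M [w]_S, where M has columns f1, f2.
Carrying out the matrix-vector product, w = [-8, 2].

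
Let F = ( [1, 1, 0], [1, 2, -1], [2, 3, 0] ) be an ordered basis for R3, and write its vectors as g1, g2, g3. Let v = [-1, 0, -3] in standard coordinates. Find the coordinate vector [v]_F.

[v]_F is the unique c with M c = v, where M has columns g1, ..., g3.
Row-reducing the augmented matrix [M | v] gives c = (0, 3, -2).
Check: 0·g1 + 3g2 - 2g3 = [-1, 0, -3].

[0, 3, -2]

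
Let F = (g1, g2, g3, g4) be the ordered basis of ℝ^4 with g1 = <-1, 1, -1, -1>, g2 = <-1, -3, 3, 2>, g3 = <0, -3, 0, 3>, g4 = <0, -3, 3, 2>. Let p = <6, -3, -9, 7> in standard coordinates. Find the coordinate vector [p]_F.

<-3, -3, 4, -1>

We seek scalars with c_1 g1 + ... + c_4 g4 = p; equivalently solve M c = p where the columns of M are g1, ..., g4.
Row-reducing the augmented matrix [M | p] gives c = (-3, -3, 4, -1).
Check: -3g1 - 3g2 + 4g3 - g4 = <6, -3, -9, 7>.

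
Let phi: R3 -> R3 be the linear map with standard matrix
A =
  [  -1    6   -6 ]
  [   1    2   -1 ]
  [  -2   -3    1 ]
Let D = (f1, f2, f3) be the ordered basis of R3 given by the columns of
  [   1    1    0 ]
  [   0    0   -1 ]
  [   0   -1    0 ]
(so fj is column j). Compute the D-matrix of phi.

[[-3, 2, -3], [2, 3, -3], [-1, -2, 2]]

With P the matrix whose columns are f1, ..., f3, [phi]_D = P^(-1) A P.
Column by column: phi(f1) = A f1 = [-1, 1, -2]; its D-coordinates [-3, 2, -1] give column 1.
Continuing for each basis vector yields [phi]_D = [[-3, 2, -3], [2, 3, -3], [-1, -2, 2]].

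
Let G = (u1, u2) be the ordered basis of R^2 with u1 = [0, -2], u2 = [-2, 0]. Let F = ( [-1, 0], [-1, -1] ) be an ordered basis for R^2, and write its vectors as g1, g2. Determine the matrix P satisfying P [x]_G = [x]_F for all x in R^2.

Take x = uj: its G-coordinates are the j-th standard unit vector, so P e_j — column j of P — equals [uj]_F.
u1 = -2g1 + 2g2, giving column 1 = [-2, 2]; repeating for each j gives P = [[-2, 2], [2, 0]].

[[-2, 2], [2, 0]]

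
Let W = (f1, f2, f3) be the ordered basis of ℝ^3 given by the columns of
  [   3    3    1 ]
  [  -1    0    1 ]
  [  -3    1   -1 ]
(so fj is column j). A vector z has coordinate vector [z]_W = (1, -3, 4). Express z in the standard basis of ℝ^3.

By definition z = f1 - 3f2 + 4f3.
Summing componentwise gives (-2, 3, -10).

(-2, 3, -10)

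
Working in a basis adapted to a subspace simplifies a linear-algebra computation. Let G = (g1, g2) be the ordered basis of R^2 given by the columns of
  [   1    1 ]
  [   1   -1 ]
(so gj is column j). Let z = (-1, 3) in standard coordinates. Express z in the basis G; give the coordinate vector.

[z]_G is the unique c with M c = z, where M has columns g1, g2.
System: c_1 + c_2 = -1, c_1 - c_2 = 3; solving gives c_1 = 1, c_2 = -2.
Check: g1 - 2g2 = (-1, 3).

(1, -2)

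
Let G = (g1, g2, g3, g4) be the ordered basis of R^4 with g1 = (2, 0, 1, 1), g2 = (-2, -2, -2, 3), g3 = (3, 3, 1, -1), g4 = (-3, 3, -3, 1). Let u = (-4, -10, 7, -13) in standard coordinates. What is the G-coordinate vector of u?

Write u = c_1 g1 + ... + c_4 g4 and solve for the c_i.
Solving this 4x4 system gives c = (-3, -4, -4, -2).
Check: -3g1 - 4g2 - 4g3 - 2g4 = (-4, -10, 7, -13).

(-3, -4, -4, -2)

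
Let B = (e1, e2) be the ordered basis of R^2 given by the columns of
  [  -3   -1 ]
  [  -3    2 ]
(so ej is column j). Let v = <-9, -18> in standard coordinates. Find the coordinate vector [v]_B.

Write v = c_1 e1 + c_2 e2 and solve for the c_i.
System: -3c_1 - c_2 = -9, -3c_1 + 2c_2 = -18; solving gives c_1 = 4, c_2 = -3.
Check: 4e1 - 3e2 = <-9, -18>.

<4, -3>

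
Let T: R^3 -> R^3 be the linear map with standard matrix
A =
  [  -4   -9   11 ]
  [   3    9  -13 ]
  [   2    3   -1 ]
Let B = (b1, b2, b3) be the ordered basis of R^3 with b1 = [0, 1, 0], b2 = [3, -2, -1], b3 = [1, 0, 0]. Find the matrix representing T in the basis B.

With P the matrix whose columns are b1, ..., b3, [T]_B = P^(-1) A P.
Column by column: T(b1) = A b1 = [-9, 9, 3]; its B-coordinates [3, -3, 0] give column 1.
Continuing for each basis vector yields [T]_B = [[3, 2, -1], [-3, -1, -2], [0, -2, 2]].

[[3, 2, -1], [-3, -1, -2], [0, -2, 2]]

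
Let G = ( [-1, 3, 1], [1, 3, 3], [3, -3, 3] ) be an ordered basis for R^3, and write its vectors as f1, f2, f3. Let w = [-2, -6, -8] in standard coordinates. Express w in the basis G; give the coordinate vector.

[-2, -1, -1]

[w]_G is the unique c with M c = w, where M has columns f1, ..., f3.
Gaussian elimination on [M | w] yields c = (-2, -1, -1).
Check: -2f1 - f2 - f3 = [-2, -6, -8].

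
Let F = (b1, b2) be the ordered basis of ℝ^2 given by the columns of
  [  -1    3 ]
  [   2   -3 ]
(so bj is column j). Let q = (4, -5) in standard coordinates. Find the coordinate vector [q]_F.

[q]_F is the unique c with M c = q, where M has columns b1, b2.
System: -c_1 + 3c_2 = 4, 2c_1 - 3c_2 = -5; solving gives c_1 = -1, c_2 = 1.
Check: -b1 + b2 = (4, -5).

(-1, 1)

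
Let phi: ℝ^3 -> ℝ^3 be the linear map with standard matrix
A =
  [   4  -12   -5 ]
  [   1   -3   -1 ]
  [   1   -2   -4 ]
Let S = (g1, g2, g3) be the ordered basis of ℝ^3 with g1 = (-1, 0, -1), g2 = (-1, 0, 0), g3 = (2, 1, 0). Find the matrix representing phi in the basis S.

With P the matrix whose columns are g1, ..., g3, [phi]_S = P^(-1) A P.
Column by column: phi(g1) = A g1 = (1, 0, 3); its S-coordinates (-3, 2, 0) give column 1.
Continuing for each basis vector yields [phi]_S = [[-3, 1, 0], [2, 1, 2], [0, -1, -1]].

[[-3, 1, 0], [2, 1, 2], [0, -1, -1]]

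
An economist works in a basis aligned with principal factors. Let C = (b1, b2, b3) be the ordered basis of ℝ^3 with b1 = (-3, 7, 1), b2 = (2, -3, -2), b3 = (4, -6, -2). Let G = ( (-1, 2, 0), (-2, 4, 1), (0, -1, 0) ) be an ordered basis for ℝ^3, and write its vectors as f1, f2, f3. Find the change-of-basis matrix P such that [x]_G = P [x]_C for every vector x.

Take x = bj: its C-coordinates are the j-th standard unit vector, so P e_j — column j of P — equals [bj]_G.
b1 = f1 + f2 - f3, giving column 1 = (1, 1, -1); repeating for each j gives P = [[1, 2, 0], [1, -2, -2], [-1, -1, -2]].

[[1, 2, 0], [1, -2, -2], [-1, -1, -2]]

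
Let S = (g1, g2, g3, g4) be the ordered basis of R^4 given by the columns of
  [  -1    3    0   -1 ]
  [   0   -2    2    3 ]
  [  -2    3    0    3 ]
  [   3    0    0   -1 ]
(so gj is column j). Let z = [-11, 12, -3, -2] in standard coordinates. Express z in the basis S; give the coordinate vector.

[z]_S is the unique c with M c = z, where M has columns g1, ..., g4.
Gaussian elimination on [M | z] yields c = (0, -3, 0, 2).
Check: 0·g1 - 3g2 + 0·g3 + 2g4 = [-11, 12, -3, -2].

[0, -3, 0, 2]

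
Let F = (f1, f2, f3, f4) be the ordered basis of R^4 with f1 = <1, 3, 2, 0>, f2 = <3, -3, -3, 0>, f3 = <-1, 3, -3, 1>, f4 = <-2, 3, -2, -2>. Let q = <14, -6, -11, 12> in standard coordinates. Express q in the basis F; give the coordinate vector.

<1, 3, 4, -4>

[q]_F is the unique c with M c = q, where M has columns f1, ..., f4.
Row-reducing the augmented matrix [M | q] gives c = (1, 3, 4, -4).
Check: f1 + 3f2 + 4f3 - 4f4 = <14, -6, -11, 12>.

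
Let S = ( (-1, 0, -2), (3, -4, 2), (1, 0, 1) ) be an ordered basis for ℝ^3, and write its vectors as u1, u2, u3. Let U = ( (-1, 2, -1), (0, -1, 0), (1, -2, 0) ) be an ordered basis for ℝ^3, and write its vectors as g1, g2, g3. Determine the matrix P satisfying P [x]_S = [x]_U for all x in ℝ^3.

[[2, -2, -1], [2, -2, -2], [1, 1, 0]]

Column j of P is [uj]_U, since P maps S-coordinates to U-coordinates.
Expressing u1 in U: u1 = 2g1 + 2g2 + g3, so column 1 of P is (2, 2, 1).
Doing the same for each uj gives P = [[2, -2, -1], [2, -2, -2], [1, 1, 0]].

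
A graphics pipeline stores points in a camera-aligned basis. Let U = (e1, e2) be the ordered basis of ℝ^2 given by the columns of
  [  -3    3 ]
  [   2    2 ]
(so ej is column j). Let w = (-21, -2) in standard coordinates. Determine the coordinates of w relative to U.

Write w = c_1 e1 + c_2 e2 and solve for the c_i.
System: -3c_1 + 3c_2 = -21, 2c_1 + 2c_2 = -2; solving gives c_1 = 3, c_2 = -4.
Check: 3e1 - 4e2 = (-21, -2).

(3, -4)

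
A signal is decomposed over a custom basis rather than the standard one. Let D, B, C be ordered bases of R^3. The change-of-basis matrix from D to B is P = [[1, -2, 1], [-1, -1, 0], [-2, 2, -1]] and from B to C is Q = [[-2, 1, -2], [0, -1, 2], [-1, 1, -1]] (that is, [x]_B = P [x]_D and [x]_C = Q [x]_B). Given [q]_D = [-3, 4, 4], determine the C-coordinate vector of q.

[-7, 21, -4]

Composing the changes, [q]_C = Q P [q]_D.
Q P = [[1, -1, 0], [-3, 5, -2], [0, -1, 0]]; applying this to [-3, 4, 4] gives [-7, 21, -4].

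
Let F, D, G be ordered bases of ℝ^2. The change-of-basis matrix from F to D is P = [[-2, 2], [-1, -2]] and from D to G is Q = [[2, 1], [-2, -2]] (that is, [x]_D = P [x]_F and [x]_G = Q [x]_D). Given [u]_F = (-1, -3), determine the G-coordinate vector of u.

(-1, -6)

Composing the changes, [u]_G = Q P [u]_F.
Q P = [[-5, 2], [6, 0]]; applying this to (-1, -3) gives (-1, -6).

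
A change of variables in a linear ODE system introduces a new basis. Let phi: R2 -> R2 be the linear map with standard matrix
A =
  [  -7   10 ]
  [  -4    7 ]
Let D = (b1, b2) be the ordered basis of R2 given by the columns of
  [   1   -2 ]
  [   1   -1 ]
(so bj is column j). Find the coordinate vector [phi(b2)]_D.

Column 2 of [phi]_D is the D-coordinate vector of phi(b2).
In standard coordinates phi(b2) = A b2 = [4, 1].
Converting to D: [4, 1] = -2b1 - 3b2, so the coordinate vector is [-2, -3].

[-2, -3]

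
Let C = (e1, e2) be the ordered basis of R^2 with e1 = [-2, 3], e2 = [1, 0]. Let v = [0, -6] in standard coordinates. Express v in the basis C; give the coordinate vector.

Write v = c_1 e1 + c_2 e2 and solve for the c_i.
System: -2c_1 + c_2 = 0, 3c_1 + 0c_2 = -6; solving gives c_1 = -2, c_2 = -4.
Check: -2e1 - 4e2 = [0, -6].

[-2, -4]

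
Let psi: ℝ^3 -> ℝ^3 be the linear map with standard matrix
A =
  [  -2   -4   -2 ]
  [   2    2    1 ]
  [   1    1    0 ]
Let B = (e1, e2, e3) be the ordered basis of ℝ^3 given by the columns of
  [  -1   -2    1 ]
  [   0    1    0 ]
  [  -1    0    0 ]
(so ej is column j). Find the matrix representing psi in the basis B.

With P the matrix whose columns are e1, ..., e3, [psi]_B = P^(-1) A P.
Column by column: psi(e1) = A e1 = [4, -3, -1]; its B-coordinates [1, -3, -1] give column 1.
Continuing for each basis vector yields [psi]_B = [[1, 1, -1], [-3, -2, 2], [-1, -3, 1]].

[[1, 1, -1], [-3, -2, 2], [-1, -3, 1]]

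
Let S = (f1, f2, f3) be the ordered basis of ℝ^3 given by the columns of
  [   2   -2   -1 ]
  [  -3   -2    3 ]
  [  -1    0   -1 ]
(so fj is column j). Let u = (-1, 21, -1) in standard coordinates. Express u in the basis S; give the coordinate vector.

(-2, -3, 3)

Write u = c_1 f1 + ... + c_3 f3 and solve for the c_i.
Solving this 3x3 system gives c = (-2, -3, 3).
Check: -2f1 - 3f2 + 3f3 = (-1, 21, -1).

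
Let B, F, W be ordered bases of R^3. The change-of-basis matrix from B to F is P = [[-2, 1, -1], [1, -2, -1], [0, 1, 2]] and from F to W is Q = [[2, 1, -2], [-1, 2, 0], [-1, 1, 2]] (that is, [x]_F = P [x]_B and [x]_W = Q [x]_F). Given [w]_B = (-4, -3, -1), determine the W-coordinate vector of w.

Apply P to get F-coordinates (6, 3, -5), then Q to get W-coordinates.
The result is [w]_W = (25, 0, -13).

(25, 0, -13)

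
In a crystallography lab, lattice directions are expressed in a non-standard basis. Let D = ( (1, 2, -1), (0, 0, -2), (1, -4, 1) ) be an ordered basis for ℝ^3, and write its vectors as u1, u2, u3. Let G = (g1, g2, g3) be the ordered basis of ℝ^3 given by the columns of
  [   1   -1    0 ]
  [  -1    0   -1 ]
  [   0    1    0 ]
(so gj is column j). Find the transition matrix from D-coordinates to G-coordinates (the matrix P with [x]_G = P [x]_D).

[[0, -2, 2], [-1, -2, 1], [-2, 2, 2]]

Take x = uj: its D-coordinates are the j-th standard unit vector, so P e_j — column j of P — equals [uj]_G.
u1 = 0·g1 - g2 - 2g3, giving column 1 = (0, -1, -2); repeating for each j gives P = [[0, -2, 2], [-1, -2, 1], [-2, 2, 2]].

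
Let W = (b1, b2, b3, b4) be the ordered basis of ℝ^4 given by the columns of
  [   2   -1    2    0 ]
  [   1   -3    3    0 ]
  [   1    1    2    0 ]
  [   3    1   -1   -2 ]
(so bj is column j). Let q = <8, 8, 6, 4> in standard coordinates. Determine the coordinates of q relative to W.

We seek scalars with c_1 b1 + ... + c_4 b4 = q; equivalently solve M c = q where the columns of M are b1, ..., b4.
Row-reducing the augmented matrix [M | q] gives c = (2, 0, 2, 0).
Check: 2b1 + 0·b2 + 2b3 + 0·b4 = <8, 8, 6, 4>.

<2, 0, 2, 0>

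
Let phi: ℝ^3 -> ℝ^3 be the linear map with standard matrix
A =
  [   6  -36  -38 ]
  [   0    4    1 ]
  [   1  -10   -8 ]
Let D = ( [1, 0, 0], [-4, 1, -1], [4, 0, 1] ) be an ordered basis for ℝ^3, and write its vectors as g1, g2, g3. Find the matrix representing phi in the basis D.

[[2, 2, 2], [0, 3, 1], [1, -3, -3]]

Let P have columns g1, ..., g3. Then [phi]_D = P^(-1) A P.
Here det P = 1, so P^(-1) is integer; computing A P first and then P^(-1)(A P) gives [[2, 2, 2], [0, 3, 1], [1, -3, -3]].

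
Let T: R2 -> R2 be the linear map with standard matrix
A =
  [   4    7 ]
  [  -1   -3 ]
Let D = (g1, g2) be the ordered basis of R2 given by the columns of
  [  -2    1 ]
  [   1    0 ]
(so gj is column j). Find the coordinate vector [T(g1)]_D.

Compute T(g1) = A g1 = (-1, -1) in standard coordinates.
Then write this in D-coordinates: solve for y in y_1 g1 + y_2 g2 = (-1, -1).
This gives y = (-1, -3), which is column 1 of [T]_D.

(-1, -3)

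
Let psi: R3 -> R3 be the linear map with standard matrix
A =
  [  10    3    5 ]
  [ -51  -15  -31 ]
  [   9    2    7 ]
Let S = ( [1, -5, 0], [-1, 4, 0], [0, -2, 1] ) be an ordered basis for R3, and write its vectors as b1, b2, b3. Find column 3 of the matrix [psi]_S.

Column 3 of [psi]_S is the S-coordinate vector of psi(b3).
In standard coordinates psi(b3) = A b3 = [-1, -1, 3].
Converting to S: [-1, -1, 3] = -b1 + 0·b2 + 3b3, so the coordinate vector is [-1, 0, 3].

[-1, 0, 3]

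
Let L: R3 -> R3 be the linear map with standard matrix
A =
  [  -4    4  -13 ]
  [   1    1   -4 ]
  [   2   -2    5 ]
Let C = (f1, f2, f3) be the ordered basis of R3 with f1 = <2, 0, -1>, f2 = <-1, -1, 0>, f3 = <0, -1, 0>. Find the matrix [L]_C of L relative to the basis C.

[[1, 0, -2], [-3, 0, 0], [-3, 2, 1]]

Let P have columns f1, ..., f3. Then [L]_C = P^(-1) A P.
Here det P = -1, so P^(-1) is integer; computing A P first and then P^(-1)(A P) gives [[1, 0, -2], [-3, 0, 0], [-3, 2, 1]].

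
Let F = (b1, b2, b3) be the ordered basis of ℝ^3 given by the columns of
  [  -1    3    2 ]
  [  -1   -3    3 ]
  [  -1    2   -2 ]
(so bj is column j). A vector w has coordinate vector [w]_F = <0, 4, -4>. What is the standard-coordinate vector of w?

<4, -24, 16>

The coordinates say w = 0·b1 + 4b2 - 4b3; adding the scaled basis vectors gives <4, -24, 16>.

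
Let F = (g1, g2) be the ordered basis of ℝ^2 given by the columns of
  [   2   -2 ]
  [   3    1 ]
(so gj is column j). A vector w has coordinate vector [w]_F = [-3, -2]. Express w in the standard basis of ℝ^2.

[-2, -11]

The coordinates say w = -3g1 - 2g2; adding the scaled basis vectors gives [-2, -11].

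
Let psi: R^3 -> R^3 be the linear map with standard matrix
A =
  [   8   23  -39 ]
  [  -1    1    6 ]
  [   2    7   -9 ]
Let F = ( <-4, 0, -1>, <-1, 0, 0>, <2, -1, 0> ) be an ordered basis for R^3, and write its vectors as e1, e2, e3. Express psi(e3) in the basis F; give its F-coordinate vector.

<3, 1, 3>

Compute psi(e3) = A e3 = <-7, -3, -3> in standard coordinates.
Then write this in F-coordinates: solve for y in y_1 e1 + ... + y_3 e3 = <-7, -3, -3>.
This gives y = <3, 1, 3>, which is column 3 of [psi]_F.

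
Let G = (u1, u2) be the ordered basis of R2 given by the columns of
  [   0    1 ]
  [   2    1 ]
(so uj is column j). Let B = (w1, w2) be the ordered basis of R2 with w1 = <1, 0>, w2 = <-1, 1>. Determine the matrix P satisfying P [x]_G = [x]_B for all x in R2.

[[2, 2], [2, 1]]

Column j of P is [uj]_B, since P maps G-coordinates to B-coordinates.
Expressing u1 in B: u1 = 2w1 + 2w2, so column 1 of P is <2, 2>.
Doing the same for each uj gives P = [[2, 2], [2, 1]].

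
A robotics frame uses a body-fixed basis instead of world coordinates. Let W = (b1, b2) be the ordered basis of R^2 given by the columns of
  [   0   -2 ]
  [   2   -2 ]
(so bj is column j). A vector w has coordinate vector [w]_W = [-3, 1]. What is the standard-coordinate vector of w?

w = M [w]_W, where M has columns b1, b2.
Carrying out the matrix-vector product, w = [-2, -8].

[-2, -8]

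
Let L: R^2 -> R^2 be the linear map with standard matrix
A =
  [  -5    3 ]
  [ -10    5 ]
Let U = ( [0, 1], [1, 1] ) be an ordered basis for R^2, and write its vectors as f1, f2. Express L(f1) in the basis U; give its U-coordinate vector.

Compute L(f1) = A f1 = [3, 5] in standard coordinates.
Then write this in U-coordinates: solve for y in y_1 f1 + y_2 f2 = [3, 5].
This gives y = [2, 3], which is column 1 of [L]_U.

[2, 3]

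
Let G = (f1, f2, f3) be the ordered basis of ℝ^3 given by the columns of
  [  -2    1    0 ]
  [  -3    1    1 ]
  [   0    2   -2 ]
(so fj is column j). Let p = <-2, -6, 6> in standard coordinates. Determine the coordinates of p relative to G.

<1, 0, -3>

[p]_G is the unique c with M c = p, where M has columns f1, ..., f3.
Solving this 3x3 system gives c = (1, 0, -3).
Check: f1 + 0·f2 - 3f3 = <-2, -6, 6>.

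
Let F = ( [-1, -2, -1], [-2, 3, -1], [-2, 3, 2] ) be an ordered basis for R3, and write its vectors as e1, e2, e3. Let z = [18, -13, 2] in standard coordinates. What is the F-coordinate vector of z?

[-4, -4, -3]

We seek scalars with c_1 e1 + ... + c_3 e3 = z; equivalently solve M c = z where the columns of M are e1, ..., e3.
Row-reducing the augmented matrix [M | z] gives c = (-4, -4, -3).
Check: -4e1 - 4e2 - 3e3 = [18, -13, 2].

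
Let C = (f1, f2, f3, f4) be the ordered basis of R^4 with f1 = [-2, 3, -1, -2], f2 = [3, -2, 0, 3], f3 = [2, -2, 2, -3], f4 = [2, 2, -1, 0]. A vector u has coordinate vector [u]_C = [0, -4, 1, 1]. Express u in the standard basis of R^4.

[-8, 8, 1, -15]

The coordinates say u = 0·f1 - 4f2 + f3 + f4; adding the scaled basis vectors gives [-8, 8, 1, -15].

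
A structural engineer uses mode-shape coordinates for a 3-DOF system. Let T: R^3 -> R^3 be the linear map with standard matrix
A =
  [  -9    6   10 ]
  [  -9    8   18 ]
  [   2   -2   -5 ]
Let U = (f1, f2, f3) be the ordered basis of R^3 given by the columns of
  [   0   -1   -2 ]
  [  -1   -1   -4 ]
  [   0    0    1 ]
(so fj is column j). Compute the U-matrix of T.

[[-2, 2, 2], [2, -3, -2], [2, 0, -1]]

The j-th column of [T]_U is [T(fj)]_U.
T(f1) = A f1 = (-6, -8, 2) = -2f1 + 2f2 + 2f3, so column 1 is (-2, 2, 2).
Repeating for f2, f3 and assembling the columns gives [[-2, 2, 2], [2, -3, -2], [2, 0, -1]].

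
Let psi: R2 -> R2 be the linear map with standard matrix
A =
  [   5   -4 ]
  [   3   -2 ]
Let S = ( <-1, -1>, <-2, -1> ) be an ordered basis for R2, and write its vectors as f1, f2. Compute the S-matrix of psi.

[[1, 2], [0, 2]]

Let P have columns f1, f2. Then [psi]_S = P^(-1) A P.
Here det P = -1, so P^(-1) is integer; computing A P first and then P^(-1)(A P) gives [[1, 2], [0, 2]].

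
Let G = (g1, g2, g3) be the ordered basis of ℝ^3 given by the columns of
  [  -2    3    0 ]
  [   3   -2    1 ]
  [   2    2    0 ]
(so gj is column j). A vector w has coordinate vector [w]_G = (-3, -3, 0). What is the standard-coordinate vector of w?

(-3, -3, -12)

The coordinates say w = -3g1 - 3g2 + 0·g3; adding the scaled basis vectors gives (-3, -3, -12).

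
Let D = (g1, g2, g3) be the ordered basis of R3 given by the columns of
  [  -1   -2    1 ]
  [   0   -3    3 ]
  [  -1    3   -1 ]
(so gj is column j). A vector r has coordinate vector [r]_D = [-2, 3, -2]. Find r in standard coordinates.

[-6, -15, 13]

The coordinates say r = -2g1 + 3g2 - 2g3; adding the scaled basis vectors gives [-6, -15, 13].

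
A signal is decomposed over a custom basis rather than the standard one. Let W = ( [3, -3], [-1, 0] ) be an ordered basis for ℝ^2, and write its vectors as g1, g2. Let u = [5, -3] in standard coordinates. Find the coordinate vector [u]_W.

We seek scalars with c_1 g1 + c_2 g2 = u; equivalently solve M c = u where the columns of M are g1, g2.
System: 3c_1 - c_2 = 5, -3c_1 + 0c_2 = -3; solving gives c_1 = 1, c_2 = -2.
Check: g1 - 2g2 = [5, -3].

[1, -2]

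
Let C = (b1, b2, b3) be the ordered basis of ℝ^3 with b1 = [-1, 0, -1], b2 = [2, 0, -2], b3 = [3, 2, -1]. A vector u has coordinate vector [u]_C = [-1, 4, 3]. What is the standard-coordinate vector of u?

[18, 6, -10]

u = M [u]_C, where M has columns b1, ..., b3.
Carrying out the matrix-vector product, u = [18, 6, -10].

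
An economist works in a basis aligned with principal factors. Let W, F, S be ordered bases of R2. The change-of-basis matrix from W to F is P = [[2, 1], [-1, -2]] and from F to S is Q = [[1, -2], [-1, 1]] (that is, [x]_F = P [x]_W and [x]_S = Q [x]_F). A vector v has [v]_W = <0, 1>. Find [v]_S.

Composing the changes, [v]_S = Q P [v]_W.
Q P = [[4, 5], [-3, -3]]; applying this to <0, 1> gives <5, -3>.

<5, -3>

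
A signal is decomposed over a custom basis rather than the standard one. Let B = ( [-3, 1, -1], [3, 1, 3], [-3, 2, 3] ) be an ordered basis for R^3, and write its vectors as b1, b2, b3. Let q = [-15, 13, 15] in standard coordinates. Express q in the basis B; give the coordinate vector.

[q]_B is the unique c with M c = q, where M has columns b1, ..., b3.
Row-reducing the augmented matrix [M | q] gives c = (3, 2, 4).
Check: 3b1 + 2b2 + 4b3 = [-15, 13, 15].

[3, 2, 4]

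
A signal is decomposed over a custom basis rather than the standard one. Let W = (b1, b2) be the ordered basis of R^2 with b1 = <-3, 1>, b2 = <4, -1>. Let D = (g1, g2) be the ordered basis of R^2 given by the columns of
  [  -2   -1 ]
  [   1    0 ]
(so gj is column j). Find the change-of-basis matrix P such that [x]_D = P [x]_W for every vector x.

[[1, -1], [1, -2]]

Let M have columns bj and N have columns gj. Then for every x, N [x]_D = x = M [x]_W, so P = N^(-1) M.
Since det N = 1, N^(-1) has integer entries; multiplying gives P = [[1, -1], [1, -2]].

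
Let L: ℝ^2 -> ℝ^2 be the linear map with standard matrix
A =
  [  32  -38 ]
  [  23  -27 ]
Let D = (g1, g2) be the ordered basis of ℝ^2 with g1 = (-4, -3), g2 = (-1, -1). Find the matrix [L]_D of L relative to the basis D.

The j-th column of [L]_D is [L(gj)]_D.
L(g1) = A g1 = (-14, -11) = 3g1 + 2g2, so column 1 is (3, 2).
Repeating for g2 and assembling the columns gives [[3, -2], [2, 2]].

[[3, -2], [2, 2]]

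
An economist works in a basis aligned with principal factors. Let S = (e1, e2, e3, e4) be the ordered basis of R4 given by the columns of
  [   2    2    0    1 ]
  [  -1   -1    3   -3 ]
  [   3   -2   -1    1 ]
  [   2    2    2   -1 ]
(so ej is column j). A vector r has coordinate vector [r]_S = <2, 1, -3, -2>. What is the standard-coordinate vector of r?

r = M [r]_S, where M has columns e1, ..., e4.
Carrying out the matrix-vector product, r = <4, -6, 5, 2>.

<4, -6, 5, 2>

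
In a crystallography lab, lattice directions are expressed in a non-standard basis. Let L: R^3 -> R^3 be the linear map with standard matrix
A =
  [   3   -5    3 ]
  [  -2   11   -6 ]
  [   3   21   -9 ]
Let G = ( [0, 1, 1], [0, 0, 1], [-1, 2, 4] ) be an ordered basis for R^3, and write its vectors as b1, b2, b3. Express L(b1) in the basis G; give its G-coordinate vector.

Compute L(b1) = A b1 = [-2, 5, 12] in standard coordinates.
Then write this in G-coordinates: solve for y in y_1 b1 + ... + y_3 b3 = [-2, 5, 12].
This gives y = [1, 3, 2], which is column 1 of [L]_G.

[1, 3, 2]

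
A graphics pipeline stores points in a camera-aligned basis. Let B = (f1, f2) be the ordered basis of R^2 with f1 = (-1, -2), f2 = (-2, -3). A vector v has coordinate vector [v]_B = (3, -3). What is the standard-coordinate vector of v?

v = M [v]_B, where M has columns f1, f2.
Carrying out the matrix-vector product, v = (3, 3).

(3, 3)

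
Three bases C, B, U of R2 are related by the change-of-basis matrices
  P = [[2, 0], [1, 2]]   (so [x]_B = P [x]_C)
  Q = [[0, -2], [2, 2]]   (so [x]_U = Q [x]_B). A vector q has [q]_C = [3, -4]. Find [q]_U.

[10, 2]

Composing the changes, [q]_U = Q P [q]_C.
Q P = [[-2, -4], [6, 4]]; applying this to [3, -4] gives [10, 2].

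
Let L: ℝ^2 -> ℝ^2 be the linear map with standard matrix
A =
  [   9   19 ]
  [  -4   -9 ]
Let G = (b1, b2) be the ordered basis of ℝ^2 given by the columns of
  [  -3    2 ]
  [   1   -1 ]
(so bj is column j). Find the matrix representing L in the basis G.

Let P have columns b1, b2. Then [L]_G = P^(-1) A P.
Here det P = 1, so P^(-1) is integer; computing A P first and then P^(-1)(A P) gives [[2, -1], [-1, -2]].

[[2, -1], [-1, -2]]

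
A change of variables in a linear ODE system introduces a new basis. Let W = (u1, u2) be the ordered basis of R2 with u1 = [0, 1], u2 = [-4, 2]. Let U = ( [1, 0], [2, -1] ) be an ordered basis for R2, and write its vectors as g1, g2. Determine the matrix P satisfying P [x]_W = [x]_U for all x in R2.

Let M have columns uj and N have columns gj. Then for every x, N [x]_U = x = M [x]_W, so P = N^(-1) M.
Since det N = -1, N^(-1) has integer entries; multiplying gives P = [[2, 0], [-1, -2]].

[[2, 0], [-1, -2]]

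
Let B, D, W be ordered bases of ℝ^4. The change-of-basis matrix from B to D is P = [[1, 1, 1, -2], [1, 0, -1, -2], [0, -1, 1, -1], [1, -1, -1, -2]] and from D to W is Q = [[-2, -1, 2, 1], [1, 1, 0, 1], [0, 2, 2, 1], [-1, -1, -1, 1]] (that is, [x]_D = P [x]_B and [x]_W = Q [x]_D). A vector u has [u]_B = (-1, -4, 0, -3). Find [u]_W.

Composing the changes, [u]_W = Q P [u]_B.
Q P = [[-2, -5, 0, 2], [3, 0, -1, -6], [3, -3, -1, -8], [-1, -1, -2, 3]]; applying this to (-1, -4, 0, -3) gives (16, 15, 33, -4).

(16, 15, 33, -4)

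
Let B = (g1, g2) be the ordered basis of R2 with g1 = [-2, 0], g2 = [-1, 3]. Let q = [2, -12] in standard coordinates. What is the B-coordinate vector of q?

[q]_B is the unique c with M c = q, where M has columns g1, g2.
System: -2c_1 - c_2 = 2, 0c_1 + 3c_2 = -12; solving gives c_1 = 1, c_2 = -4.
Check: g1 - 4g2 = [2, -12].

[1, -4]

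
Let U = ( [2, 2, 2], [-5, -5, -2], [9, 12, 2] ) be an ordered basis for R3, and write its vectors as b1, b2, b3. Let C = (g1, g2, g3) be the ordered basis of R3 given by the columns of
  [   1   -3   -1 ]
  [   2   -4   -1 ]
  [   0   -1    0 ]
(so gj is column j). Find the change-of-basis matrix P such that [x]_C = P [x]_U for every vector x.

[[-2, 2, 1], [-2, 2, -2], [2, 1, -2]]

Let M have columns bj and N have columns gj. Then for every x, N [x]_C = x = M [x]_U, so P = N^(-1) M.
Since det N = 1, N^(-1) has integer entries; multiplying gives P = [[-2, 2, 1], [-2, 2, -2], [2, 1, -2]].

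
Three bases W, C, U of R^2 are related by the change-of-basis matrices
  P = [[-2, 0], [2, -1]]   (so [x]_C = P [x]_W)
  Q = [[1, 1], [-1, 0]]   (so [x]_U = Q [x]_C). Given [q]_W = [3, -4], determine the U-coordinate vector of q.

[4, 6]

Apply P to get C-coordinates [-6, 10], then Q to get U-coordinates.
The result is [q]_U = [4, 6].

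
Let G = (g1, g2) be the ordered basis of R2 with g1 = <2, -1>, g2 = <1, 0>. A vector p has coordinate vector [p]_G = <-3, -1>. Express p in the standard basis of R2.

The coordinates say p = -3g1 - g2; adding the scaled basis vectors gives <-7, 3>.

<-7, 3>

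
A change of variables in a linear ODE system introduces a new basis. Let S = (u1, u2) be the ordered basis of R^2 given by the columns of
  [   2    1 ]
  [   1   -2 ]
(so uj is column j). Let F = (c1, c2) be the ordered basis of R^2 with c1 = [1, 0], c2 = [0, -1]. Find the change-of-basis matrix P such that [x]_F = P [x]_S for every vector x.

[[2, 1], [-1, 2]]

Let M have columns uj and N have columns cj. Then for every x, N [x]_F = x = M [x]_S, so P = N^(-1) M.
Since det N = -1, N^(-1) has integer entries; multiplying gives P = [[2, 1], [-1, 2]].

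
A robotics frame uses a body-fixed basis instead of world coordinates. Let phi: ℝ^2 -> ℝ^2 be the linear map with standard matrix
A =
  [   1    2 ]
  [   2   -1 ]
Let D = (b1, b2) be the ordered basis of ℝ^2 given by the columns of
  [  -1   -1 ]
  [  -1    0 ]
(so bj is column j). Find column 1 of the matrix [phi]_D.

Column 1 of [phi]_D is the D-coordinate vector of phi(b1).
In standard coordinates phi(b1) = A b1 = (-3, -1).
Converting to D: (-3, -1) = b1 + 2b2, so the coordinate vector is (1, 2).

(1, 2)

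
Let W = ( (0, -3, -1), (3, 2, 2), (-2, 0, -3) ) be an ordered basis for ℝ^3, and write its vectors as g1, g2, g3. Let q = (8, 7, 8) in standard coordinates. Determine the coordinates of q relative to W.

(-1, 2, -1)

[q]_W is the unique c with M c = q, where M has columns g1, ..., g3.
Solving this 3x3 system gives c = (-1, 2, -1).
Check: -g1 + 2g2 - g3 = (8, 7, 8).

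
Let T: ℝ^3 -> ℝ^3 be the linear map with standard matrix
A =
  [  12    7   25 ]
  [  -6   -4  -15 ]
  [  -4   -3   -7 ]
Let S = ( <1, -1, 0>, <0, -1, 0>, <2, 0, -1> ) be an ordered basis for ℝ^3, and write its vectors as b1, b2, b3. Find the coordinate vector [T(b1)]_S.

<3, -1, 1>

Column 1 of [T]_S is the S-coordinate vector of T(b1).
In standard coordinates T(b1) = A b1 = <5, -2, -1>.
Converting to S: <5, -2, -1> = 3b1 - b2 + b3, so the coordinate vector is <3, -1, 1>.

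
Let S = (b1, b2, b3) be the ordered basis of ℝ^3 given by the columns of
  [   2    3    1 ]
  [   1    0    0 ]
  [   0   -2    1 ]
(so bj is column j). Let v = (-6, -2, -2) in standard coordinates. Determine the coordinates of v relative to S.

We seek scalars with c_1 b1 + ... + c_3 b3 = v; equivalently solve M c = v where the columns of M are b1, ..., b3.
Solving this 3x3 system gives c = (-2, 0, -2).
Check: -2b1 + 0·b2 - 2b3 = (-6, -2, -2).

(-2, 0, -2)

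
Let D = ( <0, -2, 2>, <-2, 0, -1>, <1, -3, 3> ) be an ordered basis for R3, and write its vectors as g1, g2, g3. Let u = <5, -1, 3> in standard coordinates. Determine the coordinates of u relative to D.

Write u = c_1 g1 + ... + c_3 g3 and solve for the c_i.
Row-reducing the augmented matrix [M | u] gives c = (-1, -2, 1).
Check: -g1 - 2g2 + g3 = <5, -1, 3>.

<-1, -2, 1>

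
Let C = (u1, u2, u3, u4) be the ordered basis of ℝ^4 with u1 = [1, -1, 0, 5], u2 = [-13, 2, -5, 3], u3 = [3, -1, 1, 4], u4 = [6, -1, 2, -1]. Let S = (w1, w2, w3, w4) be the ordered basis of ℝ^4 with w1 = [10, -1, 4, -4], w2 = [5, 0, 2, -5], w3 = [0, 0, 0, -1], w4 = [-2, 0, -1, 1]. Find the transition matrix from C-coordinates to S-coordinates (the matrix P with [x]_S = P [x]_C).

[[1, -2, 1, 1], [-1, 1, -1, 0], [-2, -1, -2, -1], [2, -1, 1, 2]]

Let M have columns uj and N have columns wj. Then for every x, N [x]_S = x = M [x]_C, so P = N^(-1) M.
Since det N = -1, N^(-1) has integer entries; multiplying gives P = [[1, -2, 1, 1], [-1, 1, -1, 0], [-2, -1, -2, -1], [2, -1, 1, 2]].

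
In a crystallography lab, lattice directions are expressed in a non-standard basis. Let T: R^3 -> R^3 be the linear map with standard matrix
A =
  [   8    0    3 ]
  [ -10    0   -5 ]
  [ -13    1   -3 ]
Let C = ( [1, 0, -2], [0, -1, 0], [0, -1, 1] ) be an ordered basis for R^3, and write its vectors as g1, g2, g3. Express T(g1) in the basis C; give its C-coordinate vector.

[2, 3, -3]

Compute T(g1) = A g1 = [2, 0, -7] in standard coordinates.
Then write this in C-coordinates: solve for y in y_1 g1 + ... + y_3 g3 = [2, 0, -7].
This gives y = [2, 3, -3], which is column 1 of [T]_C.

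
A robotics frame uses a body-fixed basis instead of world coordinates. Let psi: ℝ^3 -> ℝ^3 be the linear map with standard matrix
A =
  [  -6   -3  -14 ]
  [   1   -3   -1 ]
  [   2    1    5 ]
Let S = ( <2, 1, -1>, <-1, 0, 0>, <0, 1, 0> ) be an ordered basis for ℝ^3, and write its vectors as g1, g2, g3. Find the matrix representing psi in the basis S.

The j-th column of [psi]_S is [psi(gj)]_S.
psi(g1) = A g1 = <-1, 0, 0> = 0·g1 + g2 + 0·g3, so column 1 is <0, 1, 0>.
Repeating for g2, g3 and assembling the columns gives [[0, 2, -1], [1, -2, 1], [0, -3, -2]].

[[0, 2, -1], [1, -2, 1], [0, -3, -2]]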